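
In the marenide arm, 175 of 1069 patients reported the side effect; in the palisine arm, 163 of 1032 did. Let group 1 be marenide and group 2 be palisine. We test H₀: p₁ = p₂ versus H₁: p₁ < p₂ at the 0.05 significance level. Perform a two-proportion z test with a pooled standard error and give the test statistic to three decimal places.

z = 0.359

p̂₁ = 175/1069 ≈ 0.16370, p̂₂ = 163/1032 ≈ 0.15795.
Pooled p̂ = (175+163)/(1069+1032) = 338/2101 = 0.16088.
SE = √(p̂(1−p̂)(1/n₁+1/n₂)) = √(0.16088·0.83912·0.00190445) = √(0.00025709) = 0.01603.
z = (0.16370 − 0.15795)/0.01603 = 0.00575/0.01603 = 0.359.
p-value = P(Z < 0.359) ≈ 0.6403; since p > α = 0.05, fail to reject H₀.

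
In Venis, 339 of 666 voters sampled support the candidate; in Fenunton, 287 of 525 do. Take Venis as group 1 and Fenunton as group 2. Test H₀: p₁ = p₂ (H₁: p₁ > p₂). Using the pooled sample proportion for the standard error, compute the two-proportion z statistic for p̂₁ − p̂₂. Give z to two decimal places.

p̂₁ = 339/666 ≈ 0.50901, p̂₂ = 287/525 ≈ 0.54667.
Pooled p̂ = (339+287)/(666+525) = 626/1191 = 0.52561.
SE = √(0.249344 × 0.00340626) = 0.02914.
z = (0.50901 − 0.54667)/0.02914 = -0.03766/0.02914 = -1.29.
p-value = P(Z > -1.292) ≈ 0.9018.

z = -1.29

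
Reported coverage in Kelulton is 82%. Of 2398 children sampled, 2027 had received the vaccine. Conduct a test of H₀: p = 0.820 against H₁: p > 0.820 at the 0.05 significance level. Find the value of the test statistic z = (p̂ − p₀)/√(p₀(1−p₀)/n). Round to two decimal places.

z = 3.22

p̂ = 2027/2398 ≈ 0.84529.
SE = √(p₀(1−p₀)/n) = √(0.1476/2398) = 0.00785.
z = (0.84529 − 0.82)/0.00785 = 0.02529/0.00785 = 3.22.
p-value = P(Z > 3.223) ≈ 0.0006, so at α = 0.05 we reject H₀.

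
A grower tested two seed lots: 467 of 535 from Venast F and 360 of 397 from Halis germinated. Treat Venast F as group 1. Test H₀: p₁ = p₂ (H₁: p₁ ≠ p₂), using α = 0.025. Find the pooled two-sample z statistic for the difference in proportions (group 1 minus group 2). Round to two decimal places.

p̂₁ = 467/535 ≈ 0.8729, p̂₂ = 360/397 ≈ 0.9068.
Pooled p̂ = (467+360)/(535+397) = 827/932 = 0.8873.
SE = √(p̂(1−p̂)(1/n₁+1/n₂)) = √(0.8873·0.1127·0.00438805) = √(0.000438667) = 0.0209.
z = (0.8729 − 0.9068)/0.0209 = -0.0339/0.0209 = -1.62.
p-value = 2·P(Z > 1.619) ≈ 0.1055. With α = 0.025, fail to reject H₀.

z = -1.62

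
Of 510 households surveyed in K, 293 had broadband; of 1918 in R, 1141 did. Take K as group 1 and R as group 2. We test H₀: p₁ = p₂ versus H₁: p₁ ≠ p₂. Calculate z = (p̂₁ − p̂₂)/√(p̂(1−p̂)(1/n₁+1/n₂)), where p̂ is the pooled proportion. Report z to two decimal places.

p̂₁ = 293/510 = 0.5745, p̂₂ = 1141/1918 = 0.5949.
Pooled p̂ = (293+1141)/(510+1918) = 1434/2428 = 0.5906.
SE = √(p̂(1−p̂)(1/n₁+1/n₂)) = √(0.5906·0.4094·0.00248216) = √(0.000600161) = 0.0245.
z = (0.5745 − 0.5949)/0.0245 = -0.0204/0.0245 = -0.83.

z = -0.83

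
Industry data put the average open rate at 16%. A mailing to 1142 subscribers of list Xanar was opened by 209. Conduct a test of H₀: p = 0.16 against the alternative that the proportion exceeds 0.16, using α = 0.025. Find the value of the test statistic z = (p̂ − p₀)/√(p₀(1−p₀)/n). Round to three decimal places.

p̂ = 209/1142 ≈ 0.18301.
Under H₀, SE = √(0.16·0.84/1142) = √(0.000117688) = 0.01085.
z = (0.18301 − 0.16)/0.01085 = 0.02301/0.01085 = 2.121.
p-value = P(Z > 2.121) ≈ 0.0170, so at α = 0.025 we reject H₀.

z = 2.121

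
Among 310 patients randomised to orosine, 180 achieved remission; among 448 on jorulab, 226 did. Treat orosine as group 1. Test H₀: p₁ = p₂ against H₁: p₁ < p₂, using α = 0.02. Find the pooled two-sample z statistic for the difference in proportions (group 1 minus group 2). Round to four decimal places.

z = 2.0676

p̂₁ = 180/310 ≈ 0.580645, p̂₂ = 226/448 ≈ 0.504464.
Pooled p̂ = (180+226)/(310+448) = 406/758 = 0.535620.
SE = √(p̂(1−p̂)(1/n₁+1/n₂)) = √(0.535620·0.464380·0.00545795) = √(0.00135756) = 0.036845.
z = (0.580645 − 0.504464)/0.036845 = 0.076181/0.036845 = 2.0676.
p-value = P(Z < 2.068) ≈ 0.9807; since p > α = 0.02, fail to reject H₀.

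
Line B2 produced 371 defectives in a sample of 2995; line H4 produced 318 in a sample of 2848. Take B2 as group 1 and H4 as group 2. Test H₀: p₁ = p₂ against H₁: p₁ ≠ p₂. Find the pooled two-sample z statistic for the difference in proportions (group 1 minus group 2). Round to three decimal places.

p̂₁ = 371/2995 ≈ 0.12387, p̂₂ = 318/2848 ≈ 0.11166.
Pooled p̂ = (371+318)/(2995+2848) = 689/5843 = 0.11792.
SE = √(0.104014 × 0.000685013) = 0.00844.
z = (0.12387 − 0.11166)/0.00844 = 0.01221/0.00844 = 1.447.

z = 1.447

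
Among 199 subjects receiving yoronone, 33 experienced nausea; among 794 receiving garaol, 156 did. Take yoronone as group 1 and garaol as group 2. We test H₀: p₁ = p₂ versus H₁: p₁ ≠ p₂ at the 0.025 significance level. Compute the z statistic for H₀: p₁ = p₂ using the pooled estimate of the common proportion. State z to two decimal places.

z = -0.98

p̂₁ = 33/199 = 0.16583, p̂₂ = 156/794 = 0.19647.
Pooled p̂ = (33+156)/(199+794) = 189/993 = 0.19033.
SE = √(p̂(1−p̂)(1/n₁+1/n₂)) = √(0.19033·0.80967·0.00628457) = √(0.00096849) = 0.03112.
z = (0.16583 − 0.19647)/0.03112 = -0.03064/0.03112 = -0.98.
p-value = 2·P(Z > 0.985) ≈ 0.3248; since p > α = 0.025, fail to reject H₀.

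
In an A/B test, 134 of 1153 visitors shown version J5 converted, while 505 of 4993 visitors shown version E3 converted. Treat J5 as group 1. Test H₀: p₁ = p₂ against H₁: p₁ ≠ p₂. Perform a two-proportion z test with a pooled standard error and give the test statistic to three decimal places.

p̂₁ = 134/1153 = 0.116219, p̂₂ = 505/4993 = 0.101142.
Pooled p̂ = (134+505)/(1153+4993) = 639/6146 = 0.103970.
SE = √(0.0931603 × 0.00106758) = 0.009973.
z = (0.116219 − 0.101142)/0.009973 = 0.015077/0.009973 = 1.512.
Two-sided p-value ≈ 2·Φ(−1.512) = 0.1306.

z = 1.512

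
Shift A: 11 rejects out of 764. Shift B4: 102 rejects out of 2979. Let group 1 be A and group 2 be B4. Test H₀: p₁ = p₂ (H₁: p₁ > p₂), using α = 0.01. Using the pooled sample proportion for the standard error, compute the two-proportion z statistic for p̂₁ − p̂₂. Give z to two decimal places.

z = -2.86

p̂₁ = 11/764 = 0.01440, p̂₂ = 102/2979 = 0.03424.
Pooled p̂ = (11+102)/(764+2979) = 113/3743 = 0.03019.
SE = √(0.0292783 × 0.00164458) = 0.00694.
z = (0.01440 − 0.03424)/0.00694 = -0.01984/0.00694 = -2.86.
p-value = P(Z > -2.859) ≈ 0.9979, so at α = 0.01 we fail to reject H₀.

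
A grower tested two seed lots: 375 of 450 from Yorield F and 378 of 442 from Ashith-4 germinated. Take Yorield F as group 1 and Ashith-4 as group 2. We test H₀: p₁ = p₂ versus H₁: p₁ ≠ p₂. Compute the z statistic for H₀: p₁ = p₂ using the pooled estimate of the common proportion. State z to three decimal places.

p̂₁ = 375/450 ≈ 0.83333, p̂₂ = 378/442 ≈ 0.85520.
Pooled p̂ = (375+378)/(450+442) = 753/892 = 0.84417.
SE = √(0.131547 × 0.00448467) = 0.02429.
z = (0.83333 − 0.85520)/0.02429 = -0.02187/0.02429 = -0.900.

z = -0.900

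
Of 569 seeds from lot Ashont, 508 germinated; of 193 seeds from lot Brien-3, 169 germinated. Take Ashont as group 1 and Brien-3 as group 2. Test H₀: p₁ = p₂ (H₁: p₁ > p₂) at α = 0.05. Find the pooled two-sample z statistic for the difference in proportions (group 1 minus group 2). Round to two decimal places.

z = 0.65

p̂₁ = 508/569 = 0.89279, p̂₂ = 169/193 = 0.87565.
Pooled p̂ = (508+169)/(569+193) = 677/762 = 0.88845.
SE = √(0.0991055 × 0.00693882) = 0.02622.
z = (0.89279 − 0.87565)/0.02622 = 0.01714/0.02622 = 0.65.
p-value = P(Z > 0.654) ≈ 0.2566; since p > α = 0.05, fail to reject H₀.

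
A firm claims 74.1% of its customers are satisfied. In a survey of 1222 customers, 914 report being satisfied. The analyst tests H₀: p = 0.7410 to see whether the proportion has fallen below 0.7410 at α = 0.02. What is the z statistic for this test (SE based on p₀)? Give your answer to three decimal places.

p̂ = 914/1222 = 0.74795.
SE = √(p₀(1−p₀)/n) = √(0.19192/1222) = 0.01253.
z = (0.74795 − 0.741)/0.01253 = 0.00695/0.01253 = 0.555.
p-value = P(Z < 0.555) ≈ 0.7105, so at α = 0.02 we fail to reject H₀.

z = 0.555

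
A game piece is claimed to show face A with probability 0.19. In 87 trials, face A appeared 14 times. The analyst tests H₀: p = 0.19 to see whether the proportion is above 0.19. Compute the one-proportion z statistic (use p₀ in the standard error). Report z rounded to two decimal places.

z = -0.69

p̂ = 14/87 ≈ 0.1609.
Under H₀, SE = √(0.19·0.81/87) = √(0.00176897) = 0.0421.
z = (0.1609 − 0.19)/0.0421 = -0.0291/0.0421 = -0.69.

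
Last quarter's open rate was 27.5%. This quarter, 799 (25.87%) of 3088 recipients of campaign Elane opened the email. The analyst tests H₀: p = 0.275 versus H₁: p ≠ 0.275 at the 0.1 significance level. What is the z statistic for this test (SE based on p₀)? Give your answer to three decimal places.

z = -2.023

p̂ = 799/3088 = 0.258744.
Standard error under H₀: √(0.275×0.725/3088) = 0.008035.
z = (0.258744 − 0.275)/0.008035 = -0.016256/0.008035 = -2.023.
p-value = 2·P(Z > 2.023) ≈ 0.0431; since p < α = 0.1, reject H₀.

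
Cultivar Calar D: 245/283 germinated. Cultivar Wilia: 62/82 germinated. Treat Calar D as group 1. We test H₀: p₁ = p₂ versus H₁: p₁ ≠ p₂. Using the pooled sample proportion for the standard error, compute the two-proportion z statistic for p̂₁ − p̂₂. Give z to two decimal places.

p̂₁ = 245/283 = 0.8657, p̂₂ = 62/82 = 0.7561.
Pooled p̂ = (245+62)/(283+82) = 307/365 = 0.8411.
SE = √(0.133654 × 0.0157287) = 0.0458.
z = (0.8657 − 0.7561)/0.0458 = 0.1096/0.0458 = 2.39.
p-value = 2·P(Z > 2.391) ≈ 0.0168.

z = 2.39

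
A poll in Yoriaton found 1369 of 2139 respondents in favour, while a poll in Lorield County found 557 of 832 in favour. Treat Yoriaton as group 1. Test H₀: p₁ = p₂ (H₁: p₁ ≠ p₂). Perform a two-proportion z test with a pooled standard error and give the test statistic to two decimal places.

p̂₁ = 1369/2139 = 0.6400, p̂₂ = 557/832 = 0.6695.
Pooled p̂ = (1369+557)/(2139+832) = 1926/2971 = 0.6483.
SE = √(0.228017 × 0.00166943) = 0.0195.
z = (0.6400 − 0.6695)/0.0195 = -0.0295/0.0195 = -1.51.
Two-sided p-value ≈ 2·Φ(−1.510) = 0.1312.

z = -1.51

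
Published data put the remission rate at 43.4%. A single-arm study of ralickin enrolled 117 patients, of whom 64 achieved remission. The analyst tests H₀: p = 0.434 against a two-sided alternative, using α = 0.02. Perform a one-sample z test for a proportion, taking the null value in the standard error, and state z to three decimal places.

z = 2.466

p̂ = 64/117 ≈ 0.54701.
Standard error under H₀: √(0.434×0.566/117) = 0.04582.
z = (0.54701 − 0.434)/0.04582 = 0.11301/0.04582 = 2.466.
p-value = 2·P(Z > 2.466) ≈ 0.0137; since p < α = 0.02, reject H₀.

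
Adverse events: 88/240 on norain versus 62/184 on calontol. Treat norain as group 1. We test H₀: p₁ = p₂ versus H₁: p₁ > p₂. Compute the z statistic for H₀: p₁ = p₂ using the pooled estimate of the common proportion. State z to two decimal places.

p̂₁ = 88/240 ≈ 0.3667, p̂₂ = 62/184 ≈ 0.3370.
Pooled p̂ = (88+62)/(240+184) = 150/424 = 0.3538.
SE = √(p̂(1−p̂)(1/n₁+1/n₂)) = √(0.3538·0.6462·0.00960145) = √(0.00219506) = 0.0469.
z = (0.3667 − 0.3370)/0.0469 = 0.0297/0.0469 = 0.63.

z = 0.63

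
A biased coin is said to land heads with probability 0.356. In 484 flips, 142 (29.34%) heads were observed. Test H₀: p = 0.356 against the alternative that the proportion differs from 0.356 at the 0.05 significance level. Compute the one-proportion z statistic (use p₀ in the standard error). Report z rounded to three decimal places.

z = -2.877

p̂ = 142/484 ≈ 0.29339.
Standard error under H₀: √(0.356×0.644/484) = 0.02176.
z = (0.29339 − 0.356)/0.02176 = -0.06261/0.02176 = -2.877.
Two-sided p-value ≈ 2·Φ(−2.877) = 0.0040; since p < α = 0.05, reject H₀.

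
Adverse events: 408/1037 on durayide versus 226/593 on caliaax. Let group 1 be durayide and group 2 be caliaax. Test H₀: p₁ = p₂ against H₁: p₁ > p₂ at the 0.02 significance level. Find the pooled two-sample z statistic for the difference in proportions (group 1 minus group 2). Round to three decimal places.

z = 0.491

p̂₁ = 408/1037 ≈ 0.39344, p̂₂ = 226/593 ≈ 0.38111.
Pooled p̂ = (408+226)/(1037+593) = 634/1630 = 0.38896.
SE = √(0.237669 × 0.00265066) = 0.02510.
z = (0.39344 − 0.38111)/0.02510 = 0.01233/0.02510 = 0.491.
p-value = P(Z > 0.491) ≈ 0.3116, so at α = 0.02 we fail to reject H₀.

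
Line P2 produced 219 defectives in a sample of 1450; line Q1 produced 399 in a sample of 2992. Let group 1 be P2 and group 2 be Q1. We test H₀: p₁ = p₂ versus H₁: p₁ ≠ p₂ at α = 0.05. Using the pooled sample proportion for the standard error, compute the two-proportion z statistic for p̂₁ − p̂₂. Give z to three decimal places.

p̂₁ = 219/1450 ≈ 0.15103, p̂₂ = 399/2992 ≈ 0.13336.
Pooled p̂ = (219+399)/(1450+2992) = 618/4442 = 0.13913.
SE = √(0.11977 × 0.00102388) = 0.01107.
z = (0.15103 − 0.13336)/0.01107 = 0.01767/0.01107 = 1.596.
p-value = 2·P(Z > 1.596) ≈ 0.1104, so at α = 0.05 we fail to reject H₀.

z = 1.596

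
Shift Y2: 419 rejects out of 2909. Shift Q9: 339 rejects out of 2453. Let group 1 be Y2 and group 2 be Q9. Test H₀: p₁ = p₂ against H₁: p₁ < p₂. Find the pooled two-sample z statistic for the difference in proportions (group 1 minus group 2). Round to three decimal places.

p̂₁ = 419/2909 ≈ 0.144036, p̂₂ = 339/2453 ≈ 0.138198.
Pooled p̂ = (419+339)/(2909+2453) = 758/5362 = 0.141365.
SE = √(0.121381 × 0.000751425) = 0.009550.
z = (0.144036 − 0.138198)/0.009550 = 0.005838/0.009550 = 0.611.
p-value = P(Z < 0.611) ≈ 0.7295.

z = 0.611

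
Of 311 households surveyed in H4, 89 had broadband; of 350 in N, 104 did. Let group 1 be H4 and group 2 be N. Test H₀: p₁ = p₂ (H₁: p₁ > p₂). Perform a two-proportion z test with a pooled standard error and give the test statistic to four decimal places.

z = -0.3096

p̂₁ = 89/311 = 0.286174, p̂₂ = 104/350 = 0.297143.
Pooled p̂ = (89+104)/(311+350) = 193/661 = 0.291982.
SE = √(p̂(1−p̂)(1/n₁+1/n₂)) = √(0.291982·0.708018·0.00607258) = √(0.00125537) = 0.035431.
z = (0.286174 − 0.297143)/0.035431 = -0.010969/0.035431 = -0.3096.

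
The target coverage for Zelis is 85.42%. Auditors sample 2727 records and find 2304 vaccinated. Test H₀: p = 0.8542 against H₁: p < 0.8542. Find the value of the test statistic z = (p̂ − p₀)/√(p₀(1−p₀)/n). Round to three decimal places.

z = -1.378

p̂ = 2304/2727 ≈ 0.8448845.
SE = √(p₀(1−p₀)/n) = √(0.12454/2727) = 0.0067580.
z = (0.8448845 − 0.8542)/0.0067580 = -0.0093155/0.0067580 = -1.378.
p-value = P(Z < -1.378) ≈ 0.0840.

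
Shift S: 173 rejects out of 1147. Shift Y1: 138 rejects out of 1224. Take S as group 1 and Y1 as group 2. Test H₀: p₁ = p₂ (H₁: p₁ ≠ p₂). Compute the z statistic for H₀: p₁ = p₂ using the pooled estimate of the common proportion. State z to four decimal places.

z = 2.7451

p̂₁ = 173/1147 = 0.150828, p̂₂ = 138/1224 = 0.112745.
Pooled p̂ = (173+138)/(1147+1224) = 311/2371 = 0.131168.
SE = √(p̂(1−p̂)(1/n₁+1/n₂)) = √(0.131168·0.868832·0.00168883) = √(0.000192465) = 0.013873.
z = (0.150828 − 0.112745)/0.013873 = 0.038083/0.013873 = 2.7451.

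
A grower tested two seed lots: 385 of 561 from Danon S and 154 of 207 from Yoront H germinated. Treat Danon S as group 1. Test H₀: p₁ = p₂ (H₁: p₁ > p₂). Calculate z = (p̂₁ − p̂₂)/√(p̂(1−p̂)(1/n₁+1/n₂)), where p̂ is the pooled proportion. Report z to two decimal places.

p̂₁ = 385/561 = 0.6863, p̂₂ = 154/207 = 0.7440.
Pooled p̂ = (385+154)/(561+207) = 539/768 = 0.7018.
SE = √(p̂(1−p̂)(1/n₁+1/n₂)) = √(0.7018·0.2982·0.00661345) = √(0.00138398) = 0.0372.
z = (0.6863 − 0.7440)/0.0372 = -0.0577/0.0372 = -1.55.

z = -1.55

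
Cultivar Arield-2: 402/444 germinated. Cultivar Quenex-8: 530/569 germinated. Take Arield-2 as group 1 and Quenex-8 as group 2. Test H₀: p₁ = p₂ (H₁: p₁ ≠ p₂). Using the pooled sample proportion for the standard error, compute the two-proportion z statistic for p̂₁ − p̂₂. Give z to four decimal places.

p̂₁ = 402/444 = 0.9054054, p̂₂ = 530/569 = 0.9314587.
Pooled p̂ = (402+530)/(444+569) = 932/1013 = 0.9200395.
SE = √(p̂(1−p̂)(1/n₁+1/n₂)) = √(0.9200395·0.0799605·0.00400972) = √(0.000294982) = 0.0171751.
z = (0.9054054 − 0.9314587)/0.0171751 = -0.0260533/0.0171751 = -1.5169.
p-value = 2·P(Z > 1.517) ≈ 0.1293.

z = -1.5169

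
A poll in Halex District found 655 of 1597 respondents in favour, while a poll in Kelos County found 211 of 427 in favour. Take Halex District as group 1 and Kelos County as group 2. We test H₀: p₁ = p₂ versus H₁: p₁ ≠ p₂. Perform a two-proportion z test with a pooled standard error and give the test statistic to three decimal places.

z = -3.116

p̂₁ = 655/1597 ≈ 0.41014, p̂₂ = 211/427 ≈ 0.49415.
Pooled p̂ = (655+211)/(1597+427) = 866/2024 = 0.42787.
SE = √(p̂(1−p̂)(1/n₁+1/n₂)) = √(0.42787·0.57213·0.00296809) = √(0.00072658) = 0.02696.
z = (0.41014 − 0.49415)/0.02696 = -0.08401/0.02696 = -3.116.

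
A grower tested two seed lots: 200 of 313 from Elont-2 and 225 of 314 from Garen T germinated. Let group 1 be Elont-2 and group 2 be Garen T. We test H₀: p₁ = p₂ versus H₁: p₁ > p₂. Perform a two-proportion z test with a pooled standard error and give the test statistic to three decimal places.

z = -2.079

p̂₁ = 200/313 ≈ 0.63898, p̂₂ = 225/314 ≈ 0.71656.
Pooled p̂ = (200+225)/(313+314) = 425/627 = 0.67783.
SE = √(p̂(1−p̂)(1/n₁+1/n₂)) = √(0.67783·0.32217·0.0063796) = √(0.00139315) = 0.03732.
z = (0.63898 − 0.71656)/0.03732 = -0.07758/0.03732 = -2.079.
p-value = P(Z > -2.079) ≈ 0.9812.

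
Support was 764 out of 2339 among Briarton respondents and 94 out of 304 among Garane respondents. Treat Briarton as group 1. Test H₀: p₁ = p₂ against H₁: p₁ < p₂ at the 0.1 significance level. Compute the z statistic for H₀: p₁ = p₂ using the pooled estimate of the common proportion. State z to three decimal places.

z = 0.610

p̂₁ = 764/2339 = 0.326635, p̂₂ = 94/304 = 0.309211.
Pooled p̂ = (764+94)/(2339+304) = 858/2643 = 0.324631.
SE = √(p̂(1−p̂)(1/n₁+1/n₂)) = √(0.324631·0.675369·0.00371701) = √(0.000814938) = 0.028547.
z = (0.326635 − 0.309211)/0.028547 = 0.017424/0.028547 = 0.610.
p-value = P(Z < 0.610) ≈ 0.7292. With α = 0.1, fail to reject H₀.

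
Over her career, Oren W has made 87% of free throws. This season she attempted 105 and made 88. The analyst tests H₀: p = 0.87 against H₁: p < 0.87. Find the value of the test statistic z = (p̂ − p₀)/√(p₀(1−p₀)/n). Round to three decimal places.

p̂ = 88/105 = 0.83810.
Standard error under H₀: √(0.87×0.13/105) = 0.03282.
z = (0.83810 − 0.87)/0.03282 = -0.03190/0.03282 = -0.972.
p-value = P(Z < -0.972) ≈ 0.1655.

z = -0.972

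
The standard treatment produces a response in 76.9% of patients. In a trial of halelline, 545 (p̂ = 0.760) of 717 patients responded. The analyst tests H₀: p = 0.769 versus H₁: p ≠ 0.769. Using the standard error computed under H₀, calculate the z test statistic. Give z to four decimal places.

z = -0.5647

p̂ = 545/717 = 0.760112.
Under H₀, SE = √(0.769·0.231/717) = √(0.000247753) = 0.015740.
z = (0.760112 − 0.769)/0.015740 = -0.008888/0.015740 = -0.5647.
p-value = 2·P(Z > 0.565) ≈ 0.5723.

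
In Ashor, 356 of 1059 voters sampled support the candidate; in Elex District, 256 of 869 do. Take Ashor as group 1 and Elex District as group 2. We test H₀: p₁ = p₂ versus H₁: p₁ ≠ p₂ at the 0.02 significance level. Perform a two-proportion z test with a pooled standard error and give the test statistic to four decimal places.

p̂₁ = 356/1059 = 0.3361662, p̂₂ = 256/869 = 0.2945915.
Pooled p̂ = (356+256)/(1059+869) = 612/1928 = 0.3174274.
SE = √(0.216667 × 0.00209504) = 0.0213055.
z = (0.3361662 − 0.2945915)/0.0213055 = 0.0415747/0.0213055 = 1.9514.
p-value = 2·P(Z > 1.951) ≈ 0.0510, so at α = 0.02 we fail to reject H₀.

z = 1.9514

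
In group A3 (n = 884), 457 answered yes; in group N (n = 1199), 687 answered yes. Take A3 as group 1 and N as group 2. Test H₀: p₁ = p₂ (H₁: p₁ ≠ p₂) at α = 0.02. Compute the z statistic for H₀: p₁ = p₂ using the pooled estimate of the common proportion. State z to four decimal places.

p̂₁ = 457/884 = 0.516968, p̂₂ = 687/1199 = 0.572977.
Pooled p̂ = (457+687)/(884+1199) = 1144/2083 = 0.549208.
SE = √(p̂(1−p̂)(1/n₁+1/n₂)) = √(0.549208·0.450792·0.00196525) = √(0.000486554) = 0.022058.
z = (0.516968 − 0.572977)/0.022058 = -0.056009/0.022058 = -2.5392.
p-value = 2·P(Z > 2.539) ≈ 0.0111, so at α = 0.02 we reject H₀.

z = -2.5392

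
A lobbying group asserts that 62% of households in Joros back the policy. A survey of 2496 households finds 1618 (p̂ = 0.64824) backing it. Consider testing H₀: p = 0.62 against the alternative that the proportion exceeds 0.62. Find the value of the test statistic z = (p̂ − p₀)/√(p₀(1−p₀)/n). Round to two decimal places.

p̂ = 1618/2496 = 0.6482.
Standard error under H₀: √(0.62×0.38/2496) = 0.0097.
z = (0.6482 − 0.62)/0.0097 = 0.0282/0.0097 = 2.91.

z = 2.91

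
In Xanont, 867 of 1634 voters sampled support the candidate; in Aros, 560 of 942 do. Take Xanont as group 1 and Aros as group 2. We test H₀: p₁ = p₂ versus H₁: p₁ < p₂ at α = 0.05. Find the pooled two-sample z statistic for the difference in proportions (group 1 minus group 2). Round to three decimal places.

z = -3.141

p̂₁ = 867/1634 ≈ 0.53060, p̂₂ = 560/942 ≈ 0.59448.
Pooled p̂ = (867+560)/(1634+942) = 1427/2576 = 0.55396.
SE = √(p̂(1−p̂)(1/n₁+1/n₂)) = √(0.55396·0.44604·0.00167357) = √(0.000413519) = 0.02034.
z = (0.53060 − 0.59448)/0.02034 = -0.06388/0.02034 = -3.141.
p-value = P(Z < -3.141) ≈ 0.0008; since p < α = 0.05, reject H₀.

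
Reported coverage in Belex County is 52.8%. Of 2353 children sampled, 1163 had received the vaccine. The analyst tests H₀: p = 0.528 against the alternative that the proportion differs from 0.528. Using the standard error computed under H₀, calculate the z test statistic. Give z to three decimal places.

z = -3.278

p̂ = 1163/2353 ≈ 0.494263.
Standard error under H₀: √(0.528×0.472/2353) = 0.010291.
z = (0.494263 − 0.528)/0.010291 = -0.033737/0.010291 = -3.278.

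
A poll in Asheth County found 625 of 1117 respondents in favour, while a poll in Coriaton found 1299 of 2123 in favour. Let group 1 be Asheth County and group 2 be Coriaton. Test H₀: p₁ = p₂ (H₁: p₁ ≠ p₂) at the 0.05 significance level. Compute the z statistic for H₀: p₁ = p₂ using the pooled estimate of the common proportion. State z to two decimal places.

z = -2.88

p̂₁ = 625/1117 = 0.5595, p̂₂ = 1299/2123 = 0.6119.
Pooled p̂ = (625+1299)/(1117+2123) = 1924/3240 = 0.5938.
SE = √(0.241196 × 0.00136629) = 0.0182.
z = (0.5595 − 0.6119)/0.0182 = -0.0524/0.0182 = -2.88.
Two-sided p-value ≈ 2·Φ(−2.883) = 0.0039, so at α = 0.05 we reject H₀.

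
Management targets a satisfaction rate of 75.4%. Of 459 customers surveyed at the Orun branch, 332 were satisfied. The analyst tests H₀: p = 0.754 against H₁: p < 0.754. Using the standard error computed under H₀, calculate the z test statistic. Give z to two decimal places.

z = -1.53

p̂ = 332/459 ≈ 0.7233.
Under H₀, SE = √(0.754·0.246/459) = √(0.000404105) = 0.0201.
z = (0.7233 − 0.754)/0.0201 = -0.0307/0.0201 = -1.53.
p-value = P(Z < -1.527) ≈ 0.0634.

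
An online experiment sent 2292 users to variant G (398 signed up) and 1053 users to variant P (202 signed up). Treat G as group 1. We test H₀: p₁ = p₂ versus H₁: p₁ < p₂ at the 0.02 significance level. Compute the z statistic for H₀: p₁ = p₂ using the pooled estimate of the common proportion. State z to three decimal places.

z = -1.273

p̂₁ = 398/2292 = 0.17365, p̂₂ = 202/1053 = 0.19183.
Pooled p̂ = (398+202)/(2292+1053) = 600/3345 = 0.17937.
SE = √(0.147198 × 0.00138597) = 0.01428.
z = (0.17365 − 0.19183)/0.01428 = -0.01818/0.01428 = -1.273.
p-value = P(Z < -1.273) ≈ 0.1015. With α = 0.02, fail to reject H₀.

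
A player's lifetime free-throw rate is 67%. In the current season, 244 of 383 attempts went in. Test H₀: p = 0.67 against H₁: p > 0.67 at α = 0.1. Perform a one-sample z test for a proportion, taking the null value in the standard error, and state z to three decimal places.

p̂ = 244/383 = 0.63708.
Under H₀, SE = √(0.67·0.33/383) = √(0.000577285) = 0.02403.
z = (0.63708 − 0.67)/0.02403 = -0.03292/0.02403 = -1.370.
p-value = P(Z > -1.370) ≈ 0.9147; since p > α = 0.1, fail to reject H₀.

z = -1.370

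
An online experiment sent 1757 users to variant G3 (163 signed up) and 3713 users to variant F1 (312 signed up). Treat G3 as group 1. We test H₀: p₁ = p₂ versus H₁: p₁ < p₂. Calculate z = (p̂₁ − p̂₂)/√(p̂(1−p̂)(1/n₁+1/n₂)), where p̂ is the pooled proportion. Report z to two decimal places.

p̂₁ = 163/1757 ≈ 0.0928, p̂₂ = 312/3713 ≈ 0.0840.
Pooled p̂ = (163+312)/(1757+3713) = 475/5470 = 0.0868.
SE = √(0.0792966 × 0.000838476) = 0.0082.
z = (0.0928 − 0.0840)/0.0082 = 0.0088/0.0082 = 1.07.
p-value = P(Z < 1.072) ≈ 0.8582.

z = 1.07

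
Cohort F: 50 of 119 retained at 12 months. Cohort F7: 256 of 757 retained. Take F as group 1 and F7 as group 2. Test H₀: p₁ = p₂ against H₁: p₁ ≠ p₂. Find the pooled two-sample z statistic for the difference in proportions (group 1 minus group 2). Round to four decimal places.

z = 1.7440

p̂₁ = 50/119 ≈ 0.420168, p̂₂ = 256/757 ≈ 0.338177.
Pooled p̂ = (50+256)/(119+757) = 306/876 = 0.349315.
SE = √(p̂(1−p̂)(1/n₁+1/n₂)) = √(0.349315·0.650685·0.00972437) = √(0.00221029) = 0.047014.
z = (0.420168 − 0.338177)/0.047014 = 0.081991/0.047014 = 1.7440.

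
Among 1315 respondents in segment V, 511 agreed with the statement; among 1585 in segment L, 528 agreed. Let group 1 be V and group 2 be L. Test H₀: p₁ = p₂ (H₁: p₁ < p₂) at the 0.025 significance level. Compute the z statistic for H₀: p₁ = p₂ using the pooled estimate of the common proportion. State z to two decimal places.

p̂₁ = 511/1315 ≈ 0.3886, p̂₂ = 528/1585 ≈ 0.3331.
Pooled p̂ = (511+528)/(1315+1585) = 1039/2900 = 0.3583.
SE = √(0.229914 × 0.00139137) = 0.0179.
z = (0.3886 − 0.3331)/0.0179 = 0.0555/0.0179 = 3.10.
p-value = P(Z < 3.101) ≈ 0.9990. With α = 0.025, fail to reject H₀.

z = 3.10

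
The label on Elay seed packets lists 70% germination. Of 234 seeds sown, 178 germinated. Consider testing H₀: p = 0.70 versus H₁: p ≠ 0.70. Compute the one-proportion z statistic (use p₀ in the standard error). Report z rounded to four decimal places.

z = 2.0257

p̂ = 178/234 = 0.760684.
SE = √(p₀(1−p₀)/n) = √(0.21/234) = 0.029957.
z = (0.760684 − 0.7)/0.029957 = 0.060684/0.029957 = 2.0257.
Two-sided p-value ≈ 2·Φ(−2.026) = 0.0428.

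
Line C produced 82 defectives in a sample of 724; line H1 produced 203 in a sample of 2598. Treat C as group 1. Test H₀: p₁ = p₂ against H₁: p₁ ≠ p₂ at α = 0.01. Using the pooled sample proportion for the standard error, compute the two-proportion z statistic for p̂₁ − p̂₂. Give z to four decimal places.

p̂₁ = 82/724 ≈ 0.1132597, p̂₂ = 203/2598 ≈ 0.0781370.
Pooled p̂ = (82+203)/(724+2598) = 285/3322 = 0.0857917.
SE = √(0.0784315 × 0.00176613) = 0.0117694.
z = (0.1132597 − 0.0781370)/0.0117694 = 0.0351227/0.0117694 = 2.9842.
p-value = 2·P(Z > 2.984) ≈ 0.0028; since p < α = 0.01, reject H₀.

z = 2.9842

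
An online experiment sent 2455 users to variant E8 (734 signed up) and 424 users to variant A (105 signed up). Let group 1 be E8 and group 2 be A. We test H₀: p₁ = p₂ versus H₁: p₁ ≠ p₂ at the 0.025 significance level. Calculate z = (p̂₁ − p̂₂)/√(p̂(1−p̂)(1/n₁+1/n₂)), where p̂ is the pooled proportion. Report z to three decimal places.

p̂₁ = 734/2455 = 0.29898, p̂₂ = 105/424 = 0.24764.
Pooled p̂ = (734+105)/(2455+424) = 839/2879 = 0.29142.
SE = √(p̂(1−p̂)(1/n₁+1/n₂)) = √(0.29142·0.70858·0.00276582) = √(0.000571128) = 0.02390.
z = (0.29898 − 0.24764)/0.02390 = 0.05134/0.02390 = 2.148.
p-value = 2·P(Z > 2.148) ≈ 0.0317. With α = 0.025, fail to reject H₀.

z = 2.148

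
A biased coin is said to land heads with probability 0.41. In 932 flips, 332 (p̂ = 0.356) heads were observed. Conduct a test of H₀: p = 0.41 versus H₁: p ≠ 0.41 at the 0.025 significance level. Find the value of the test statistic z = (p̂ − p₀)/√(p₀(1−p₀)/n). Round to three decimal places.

p̂ = 332/932 = 0.35622.
SE = √(p₀(1−p₀)/n) = √(0.2419/932) = 0.01611.
z = (0.35622 − 0.41)/0.01611 = -0.05378/0.01611 = -3.338.
Two-sided p-value ≈ 2·Φ(−3.338) = 0.0008; since p < α = 0.025, reject H₀.

z = -3.338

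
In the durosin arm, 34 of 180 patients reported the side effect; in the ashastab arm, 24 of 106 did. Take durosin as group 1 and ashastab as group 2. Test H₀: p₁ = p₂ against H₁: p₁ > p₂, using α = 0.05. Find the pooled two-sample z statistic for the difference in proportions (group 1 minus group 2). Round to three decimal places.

z = -0.762

p̂₁ = 34/180 ≈ 0.18889, p̂₂ = 24/106 ≈ 0.22642.
Pooled p̂ = (34+24)/(180+106) = 58/286 = 0.20280.
SE = √(0.16167 × 0.0149895) = 0.04923.
z = (0.18889 − 0.22642)/0.04923 = -0.03753/0.04923 = -0.762.
p-value = P(Z > -0.762) ≈ 0.7771, so at α = 0.05 we fail to reject H₀.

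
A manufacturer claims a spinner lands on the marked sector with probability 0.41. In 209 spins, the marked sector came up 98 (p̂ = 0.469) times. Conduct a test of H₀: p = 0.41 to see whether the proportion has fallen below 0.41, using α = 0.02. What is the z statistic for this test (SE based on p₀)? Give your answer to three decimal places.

p̂ = 98/209 ≈ 0.46890.
Standard error under H₀: √(0.41×0.59/209) = 0.03402.
z = (0.46890 − 0.41)/0.03402 = 0.05890/0.03402 = 1.731.
p-value = P(Z < 1.731) ≈ 0.9583; since p > α = 0.02, fail to reject H₀.

z = 1.731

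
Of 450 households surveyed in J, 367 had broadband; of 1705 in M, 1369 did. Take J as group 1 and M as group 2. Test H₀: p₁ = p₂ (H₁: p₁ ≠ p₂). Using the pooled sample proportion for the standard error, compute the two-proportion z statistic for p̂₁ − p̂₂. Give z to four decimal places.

p̂₁ = 367/450 = 0.815556, p̂₂ = 1369/1705 = 0.802933.
Pooled p̂ = (367+1369)/(450+1705) = 1736/2155 = 0.805568.
SE = √(p̂(1−p̂)(1/n₁+1/n₂)) = √(0.805568·0.194432·0.00280873) = √(0.000439926) = 0.020974.
z = (0.815556 − 0.802933)/0.020974 = 0.012623/0.020974 = 0.6018.

z = 0.6018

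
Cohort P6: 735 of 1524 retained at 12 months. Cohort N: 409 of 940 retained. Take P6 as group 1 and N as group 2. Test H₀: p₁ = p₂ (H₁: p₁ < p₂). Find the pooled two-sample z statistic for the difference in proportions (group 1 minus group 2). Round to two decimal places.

z = 2.28

p̂₁ = 735/1524 ≈ 0.4823, p̂₂ = 409/940 ≈ 0.4351.
Pooled p̂ = (735+409)/(1524+940) = 1144/2464 = 0.4643.
SE = √(p̂(1−p̂)(1/n₁+1/n₂)) = √(0.4643·0.5357·0.00172) = √(0.000427806) = 0.0207.
z = (0.4823 − 0.4351)/0.0207 = 0.0472/0.0207 = 2.28.
p-value = P(Z < 2.281) ≈ 0.9887.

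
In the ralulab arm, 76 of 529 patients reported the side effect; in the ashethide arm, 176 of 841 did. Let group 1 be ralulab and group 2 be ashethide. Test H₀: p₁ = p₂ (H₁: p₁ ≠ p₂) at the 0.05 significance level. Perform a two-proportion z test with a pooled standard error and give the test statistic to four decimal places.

p̂₁ = 76/529 ≈ 0.143667, p̂₂ = 176/841 ≈ 0.209275.
Pooled p̂ = (76+176)/(529+841) = 252/1370 = 0.183942.
SE = √(p̂(1−p̂)(1/n₁+1/n₂)) = √(0.183942·0.816058·0.00307942) = √(0.000462243) = 0.021500.
z = (0.143667 − 0.209275)/0.021500 = -0.065608/0.021500 = -3.0515.
p-value = 2·P(Z > 3.052) ≈ 0.0023. With α = 0.05, reject H₀.

z = -3.0515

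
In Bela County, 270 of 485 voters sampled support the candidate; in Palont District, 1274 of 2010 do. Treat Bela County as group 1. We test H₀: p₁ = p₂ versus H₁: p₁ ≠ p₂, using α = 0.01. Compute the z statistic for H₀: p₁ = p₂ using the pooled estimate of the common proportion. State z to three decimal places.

z = -3.139

p̂₁ = 270/485 ≈ 0.55670, p̂₂ = 1274/2010 ≈ 0.63383.
Pooled p̂ = (270+1274)/(485+2010) = 1544/2495 = 0.61884.
SE = √(p̂(1−p̂)(1/n₁+1/n₂)) = √(0.61884·0.38116·0.00255937) = √(0.000603698) = 0.02457.
z = (0.55670 − 0.63383)/0.02457 = -0.07713/0.02457 = -3.139.
p-value = 2·P(Z > 3.139) ≈ 0.0017, so at α = 0.01 we reject H₀.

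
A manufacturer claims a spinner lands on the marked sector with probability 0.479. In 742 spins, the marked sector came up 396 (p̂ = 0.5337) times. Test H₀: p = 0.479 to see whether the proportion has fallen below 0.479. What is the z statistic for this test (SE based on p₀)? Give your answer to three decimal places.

p̂ = 396/742 = 0.53369.
Under H₀, SE = √(0.479·0.521/742) = √(0.000336333) = 0.01834.
z = (0.53369 − 0.479)/0.01834 = 0.05469/0.01834 = 2.982.

z = 2.982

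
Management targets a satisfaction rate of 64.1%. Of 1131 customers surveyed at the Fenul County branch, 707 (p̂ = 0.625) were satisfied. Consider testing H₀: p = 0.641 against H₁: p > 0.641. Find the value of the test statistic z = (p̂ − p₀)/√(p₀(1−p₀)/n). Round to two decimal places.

z = -1.11

p̂ = 707/1131 = 0.6251.
Standard error under H₀: √(0.641×0.359/1131) = 0.0143.
z = (0.6251 − 0.641)/0.0143 = -0.0159/0.0143 = -1.11.
p-value = P(Z > -1.114) ≈ 0.8673.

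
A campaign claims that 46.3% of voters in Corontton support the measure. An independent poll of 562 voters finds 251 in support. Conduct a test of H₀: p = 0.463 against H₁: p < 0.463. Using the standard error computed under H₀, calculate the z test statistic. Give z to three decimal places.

z = -0.779

p̂ = 251/562 = 0.44662.
Under H₀, SE = √(0.463·0.537/562) = √(0.000442404) = 0.02103.
z = (0.44662 − 0.463)/0.02103 = -0.01638/0.02103 = -0.779.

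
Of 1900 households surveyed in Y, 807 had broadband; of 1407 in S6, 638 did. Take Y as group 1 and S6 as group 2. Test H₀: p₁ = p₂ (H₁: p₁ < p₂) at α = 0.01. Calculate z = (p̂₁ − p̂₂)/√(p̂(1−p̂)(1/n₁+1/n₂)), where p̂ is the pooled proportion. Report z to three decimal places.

z = -1.646

p̂₁ = 807/1900 = 0.424737, p̂₂ = 638/1407 = 0.453447.
Pooled p̂ = (807+638)/(1900+1407) = 1445/3307 = 0.436952.
SE = √(p̂(1−p̂)(1/n₁+1/n₂)) = √(0.436952·0.563048·0.00123705) = √(0.000304345) = 0.017445.
z = (0.424737 − 0.453447)/0.017445 = -0.028710/0.017445 = -1.646.
p-value = P(Z < -1.646) ≈ 0.0499, so at α = 0.01 we fail to reject H₀.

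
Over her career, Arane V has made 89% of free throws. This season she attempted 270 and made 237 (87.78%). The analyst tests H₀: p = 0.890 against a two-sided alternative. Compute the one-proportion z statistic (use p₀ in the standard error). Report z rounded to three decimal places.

z = -0.642

p̂ = 237/270 ≈ 0.87778.
Under H₀, SE = √(0.89·0.11/270) = √(0.000362593) = 0.01904.
z = (0.87778 − 0.89)/0.01904 = -0.01222/0.01904 = -0.642.
Two-sided p-value ≈ 2·Φ(−0.642) = 0.5210.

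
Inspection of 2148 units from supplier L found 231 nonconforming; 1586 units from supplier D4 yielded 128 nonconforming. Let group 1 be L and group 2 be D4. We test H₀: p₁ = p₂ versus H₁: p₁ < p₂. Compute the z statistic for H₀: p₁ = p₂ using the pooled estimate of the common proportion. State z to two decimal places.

p̂₁ = 231/2148 ≈ 0.10754, p̂₂ = 128/1586 ≈ 0.08071.
Pooled p̂ = (231+128)/(2148+1586) = 359/3734 = 0.09614.
SE = √(p̂(1−p̂)(1/n₁+1/n₂)) = √(0.09614·0.90386·0.00109607) = √(9.52481e-05) = 0.00976.
z = (0.10754 − 0.08071)/0.00976 = 0.02683/0.00976 = 2.75.

z = 2.75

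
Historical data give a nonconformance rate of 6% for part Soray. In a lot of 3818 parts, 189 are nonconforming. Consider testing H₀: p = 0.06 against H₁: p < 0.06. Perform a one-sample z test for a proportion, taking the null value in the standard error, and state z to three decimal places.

p̂ = 189/3818 = 0.0495024.
Under H₀, SE = √(0.06·0.94/3818) = √(1.47721e-05) = 0.0038435.
z = (0.0495024 − 0.06)/0.0038435 = -0.0104976/0.0038435 = -2.731.

z = -2.731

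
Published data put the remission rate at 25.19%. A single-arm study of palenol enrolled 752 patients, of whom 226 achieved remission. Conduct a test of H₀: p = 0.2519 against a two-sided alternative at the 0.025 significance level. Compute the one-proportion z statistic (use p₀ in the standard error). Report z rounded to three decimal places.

z = 3.072

p̂ = 226/752 = 0.30053.
Under H₀, SE = √(0.2519·0.7481/752) = √(0.000250594) = 0.01583.
z = (0.30053 − 0.2519)/0.01583 = 0.04863/0.01583 = 3.072.
p-value = 2·P(Z > 3.072) ≈ 0.0021. With α = 0.025, reject H₀.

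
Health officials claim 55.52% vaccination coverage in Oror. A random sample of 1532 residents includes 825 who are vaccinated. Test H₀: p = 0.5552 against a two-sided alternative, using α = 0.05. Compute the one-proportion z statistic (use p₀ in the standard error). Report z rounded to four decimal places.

z = -1.3144

p̂ = 825/1532 = 0.538512.
Standard error under H₀: √(0.5552×0.4448/1532) = 0.012696.
z = (0.538512 − 0.5552)/0.012696 = -0.016688/0.012696 = -1.3144.
Two-sided p-value ≈ 2·Φ(−1.314) = 0.1887, so at α = 0.05 we fail to reject H₀.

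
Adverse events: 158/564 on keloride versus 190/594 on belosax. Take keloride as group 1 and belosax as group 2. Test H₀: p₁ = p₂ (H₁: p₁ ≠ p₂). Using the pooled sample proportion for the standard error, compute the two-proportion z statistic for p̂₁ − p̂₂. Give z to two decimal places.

z = -1.47

p̂₁ = 158/564 ≈ 0.2801, p̂₂ = 190/594 ≈ 0.3199.
Pooled p̂ = (158+190)/(564+594) = 348/1158 = 0.3005.
SE = √(0.210207 × 0.00345655) = 0.0270.
z = (0.2801 − 0.3199)/0.0270 = -0.0398/0.0270 = -1.47.
Two-sided p-value ≈ 2·Φ(−1.474) = 0.1406.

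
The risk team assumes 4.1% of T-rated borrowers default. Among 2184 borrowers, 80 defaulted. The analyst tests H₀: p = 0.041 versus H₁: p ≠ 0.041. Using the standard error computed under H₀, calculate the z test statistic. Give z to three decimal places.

p̂ = 80/2184 = 0.036630.
SE = √(p₀(1−p₀)/n) = √(0.039319/2184) = 0.004243.
z = (0.036630 − 0.041)/0.004243 = -0.004370/0.004243 = -1.030.
Two-sided p-value ≈ 2·Φ(−1.030) = 0.3030.

z = -1.030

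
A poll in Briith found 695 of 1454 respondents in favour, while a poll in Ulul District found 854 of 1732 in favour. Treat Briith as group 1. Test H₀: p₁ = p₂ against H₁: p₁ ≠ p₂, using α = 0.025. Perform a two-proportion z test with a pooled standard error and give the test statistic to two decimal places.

p̂₁ = 695/1454 ≈ 0.4780, p̂₂ = 854/1732 ≈ 0.4931.
Pooled p̂ = (695+854)/(1454+1732) = 1549/3186 = 0.4862.
SE = √(0.249809 × 0.00126513) = 0.0178.
z = (0.4780 − 0.4931)/0.0178 = -0.0151/0.0178 = -0.85.
p-value = 2·P(Z > 0.848) ≈ 0.3963, so at α = 0.025 we fail to reject H₀.

z = -0.85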